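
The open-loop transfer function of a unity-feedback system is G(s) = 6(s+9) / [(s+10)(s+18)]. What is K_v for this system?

0

G(s) has no factors of s in the denominator, so the system is type 0.
K_v = lim_{s→0} s·G(s) = 0 (the extra factor of s kills the finite limit).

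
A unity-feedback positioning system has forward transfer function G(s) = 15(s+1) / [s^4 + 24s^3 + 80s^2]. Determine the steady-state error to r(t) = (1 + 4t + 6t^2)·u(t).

64

Factoring s^2 from the denominator leaves a polynomial with constant term 80, so the system is type 2. Taking each input component in turn:
  • 1: tracked with zero error.
  • 4t: tracked with zero error.
  • 6t^2: e_ss = 12/K_a with K_a=0.1875 → 64.
Total e_ss = 64.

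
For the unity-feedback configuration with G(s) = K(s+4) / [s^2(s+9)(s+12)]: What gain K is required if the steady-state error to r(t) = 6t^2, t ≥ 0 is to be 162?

The open loop has two poles at the origin → type 2 system.
K_a = lim_{s→0} s^2·G(s) = K·4 / (9·12) = (1/27)·K.
e_ss = 12/K_a = 162 ⇒ K_a = 2/27 ⇒ K = (2/27)/(1/27) = 2.

2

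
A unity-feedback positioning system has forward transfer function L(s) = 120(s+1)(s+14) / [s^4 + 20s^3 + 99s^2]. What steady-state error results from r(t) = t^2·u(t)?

33/280

Factoring s^2 from the denominator leaves a polynomial with constant term 99, so the system is type 2.
K_a = lim_{s→0} s^2·L(s) = 120·1·14 / 99 = 560/33.
r(t) = t^2 gives R(s) = 2/s^3.
e_ss = 2/K_a = 2/(560/33) = 33/280.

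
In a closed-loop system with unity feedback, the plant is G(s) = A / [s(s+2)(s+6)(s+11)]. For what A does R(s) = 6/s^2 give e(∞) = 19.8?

40

System type = 1 (one pole at s=0).
K_v = lim_{s→0} s·G(s) = A / (2·6·11) = (1/132)·A.
e_ss = 6/K_v = 19.8 ⇒ K_v = 10/33 ⇒ A = (10/33)/(1/132) = 40.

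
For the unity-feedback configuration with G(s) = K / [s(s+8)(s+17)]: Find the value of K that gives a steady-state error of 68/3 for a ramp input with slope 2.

The open loop has one pole at the origin → type 1 system.
K_v = lim_{s→0} s·G(s) = K / (8·17) = (1/136)·K.
e_ss = 2/K_v = 68/3 ⇒ K_v = 3/34 ⇒ K = (3/34)/(1/136) = 12.

12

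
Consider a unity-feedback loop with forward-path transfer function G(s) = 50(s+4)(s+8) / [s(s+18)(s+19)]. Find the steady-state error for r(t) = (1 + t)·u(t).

G(s) has one factor of s in the denominator, so the system is type 1. Taking each input component in turn:
  • 1: tracked with zero error.
  • t: e_ss = 1/K_v with K_v=800/171 → 171/800.
Total e_ss = 171/800.

171/800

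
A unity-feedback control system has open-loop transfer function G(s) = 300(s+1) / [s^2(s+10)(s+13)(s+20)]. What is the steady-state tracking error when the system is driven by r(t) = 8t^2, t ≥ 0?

416/3

G(s) has two factors of s in the denominator, so the system is type 2.
K_a = lim_{s→0} s^2·G(s) = 300·1 / (10·13·20) = 3/26.
r(t) = 8t^2 gives R(s) = 16/s^3.
e_ss = 16/K_a = 16/(3/26) = 416/3.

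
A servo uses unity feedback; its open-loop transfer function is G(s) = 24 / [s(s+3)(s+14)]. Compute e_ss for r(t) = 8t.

System type = 1 (one pole at s=0).
K_v = lim_{s→0} s·G(s) = 24 / (3·14) = 4/7.
e_ss = 8/K_v = 8/(4/7) = 14.

14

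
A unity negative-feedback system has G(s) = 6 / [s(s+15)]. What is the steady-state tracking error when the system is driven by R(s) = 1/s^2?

G(s) has one factor of s in the denominator, so the system is type 1.
K_v = lim_{s→0} s·G(s) = 6 / (15) = 0.4.
e_ss = 1/K_v = 1/0.4 = 2.5.

2.5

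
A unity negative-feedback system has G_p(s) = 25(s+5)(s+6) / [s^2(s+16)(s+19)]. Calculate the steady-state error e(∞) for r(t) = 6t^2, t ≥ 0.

The open loop has two poles at the origin → type 2 system.
K_a = lim_{s→0} s^2·G_p(s) = 25·5·6 / (16·19) = 375/152.
r(t) = 6t^2 gives R(s) = 12/s^3.
e_ss = 12/K_a = 12/(375/152) = 4.864.

4.864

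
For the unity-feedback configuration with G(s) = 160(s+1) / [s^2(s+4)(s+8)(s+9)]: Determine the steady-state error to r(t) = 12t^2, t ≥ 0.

43.2

Two free integrators in G(s): this is a type 2 system.
K_a = lim_{s→0} s^2·G(s) = 160·1 / (4·8·9) = 5/9.
r(t) = 12t^2 gives R(s) = 24/s^3.
e_ss = 24/K_a = 24/(5/9) = 43.2.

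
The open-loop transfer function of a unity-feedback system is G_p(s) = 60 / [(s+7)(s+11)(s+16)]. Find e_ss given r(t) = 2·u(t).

616/323

The open loop has no poles at the origin → type 0 system.
K_p = lim_{s→0} G_p(s) = 60 / (7·11·16) = 15/308.
e_ss = 2/(1 + K_p) = 2/(323/308) = 616/323.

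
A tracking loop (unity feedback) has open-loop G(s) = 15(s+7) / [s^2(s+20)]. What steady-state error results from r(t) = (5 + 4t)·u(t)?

G(s) has two factors of s in the denominator, so the system is type 2. Taking each input component in turn:
  • 5: tracked with zero error.
  • 4t: tracked with zero error.
Total e_ss = 0.

0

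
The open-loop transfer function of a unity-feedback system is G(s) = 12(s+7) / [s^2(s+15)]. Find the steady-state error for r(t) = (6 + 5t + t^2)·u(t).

Two free integrators in G(s): this is a type 2 system. Treating each term separately:
  • 6: tracked with zero error.
  • 5t: tracked with zero error.
  • t^2: e_ss = 2/K_a with K_a=5.6 → 5/14.
Total e_ss = 5/14.

5/14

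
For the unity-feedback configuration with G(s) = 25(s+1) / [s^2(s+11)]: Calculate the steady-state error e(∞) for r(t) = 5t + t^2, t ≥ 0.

0.88

The open loop has two poles at the origin → type 2 system. Treating each term separately:
  • 5t: tracked with zero error.
  • t^2: e_ss = 2/K_a with K_a=25/11 → 0.88.
Total e_ss = 0.88.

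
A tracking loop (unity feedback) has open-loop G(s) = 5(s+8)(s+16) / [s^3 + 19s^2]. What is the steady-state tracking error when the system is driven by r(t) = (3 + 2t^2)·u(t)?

19/160

Lowest-order denominator term is 19s^2, so the open loop has 2 poles at the origin → type 2 system. By superposition:
  • 3: tracked with zero error.
  • 2t^2: e_ss = 4/K_a with K_a=640/19 → 19/160.
Total e_ss = 19/160.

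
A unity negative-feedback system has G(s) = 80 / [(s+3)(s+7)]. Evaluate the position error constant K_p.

80/21

System type = 0 (no poles at s=0).
K_p = lim_{s→0} G(s) = 80 / (3·7) = 80/21.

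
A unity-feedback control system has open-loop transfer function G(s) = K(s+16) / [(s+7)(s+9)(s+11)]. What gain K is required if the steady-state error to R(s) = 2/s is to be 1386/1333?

G(s) has no factors of s in the denominator, so the system is type 0.
K_p = lim_{s→0} G(s) = K·16 / (7·9·11) = (16/693)·K.
e_ss = 2/(1 + K_p) = 1386/1333 ⇒ 1 + (16/693)·K = 1333/693 ⇒ K = 40.

40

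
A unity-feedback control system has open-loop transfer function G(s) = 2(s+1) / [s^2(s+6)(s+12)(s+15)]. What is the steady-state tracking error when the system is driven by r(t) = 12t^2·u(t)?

12960

The open loop has two poles at the origin → type 2 system.
K_a = lim_{s→0} s^2·G(s) = 2·1 / (6·12·15) = 1/540.
r(t) = 12t^2 gives R(s) = 24/s^3.
e_ss = 24/K_a = 24/(1/540) = 12960.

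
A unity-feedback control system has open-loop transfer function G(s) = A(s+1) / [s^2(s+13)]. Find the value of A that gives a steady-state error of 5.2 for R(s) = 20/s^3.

50

Two free integrators in G(s): this is a type 2 system.
K_a = lim_{s→0} s^2·G(s) = A·1 / (13) = (1/13)·A.
e_ss = 20/K_a = 5.2 ⇒ K_a = 50/13 ⇒ A = (50/13)/(1/13) = 50.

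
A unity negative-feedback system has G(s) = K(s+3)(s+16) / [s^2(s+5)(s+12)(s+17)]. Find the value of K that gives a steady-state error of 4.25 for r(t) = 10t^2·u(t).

Two free integrators in G(s): this is a type 2 system.
K_a = lim_{s→0} s^2·G(s) = K·3·16 / (5·12·17) = (4/85)·K.
e_ss = 20/K_a = 4.25 ⇒ K_a = 80/17 ⇒ K = (80/17)/(4/85) = 100.

100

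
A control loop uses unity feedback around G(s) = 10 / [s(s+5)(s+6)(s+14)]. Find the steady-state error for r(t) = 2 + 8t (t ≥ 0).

The open loop has one pole at the origin → type 1 system. Taking each input component in turn:
  • 2: tracked with zero error.
  • 8t: e_ss = 8/K_v with K_v=1/42 → 336.
Total e_ss = 336.

336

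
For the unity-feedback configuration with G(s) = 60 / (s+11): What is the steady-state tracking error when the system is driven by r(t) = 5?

55/71

System type = 0 (no poles at s=0).
K_p = lim_{s→0} G(s) = 60 / (11) = 60/11.
e_ss = 5/(1 + K_p) = 5/(71/11) = 55/71.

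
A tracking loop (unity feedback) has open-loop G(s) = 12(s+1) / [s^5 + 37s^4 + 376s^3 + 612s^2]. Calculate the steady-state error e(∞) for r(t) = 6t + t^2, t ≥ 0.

102

Lowest-order denominator term is 612s^2, so the open loop has 2 poles at the origin → type 2 system. By superposition:
  • 6t: tracked with zero error.
  • t^2: e_ss = 2/K_a with K_a=1/51 → 102.
Total e_ss = 102.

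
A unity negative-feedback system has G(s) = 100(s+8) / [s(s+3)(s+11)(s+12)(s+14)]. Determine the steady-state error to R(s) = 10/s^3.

G(s) has one factor of s in the denominator, so the system is type 1.
K_a = lim_{s→0} s^2·G(s) = 0; the steady-state error to this parabolic input grows without bound.

infinity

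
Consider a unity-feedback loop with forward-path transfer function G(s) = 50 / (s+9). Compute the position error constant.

50/9

The open loop has no poles at the origin → type 0 system.
K_p = lim_{s→0} G(s) = 50 / (9) = 50/9.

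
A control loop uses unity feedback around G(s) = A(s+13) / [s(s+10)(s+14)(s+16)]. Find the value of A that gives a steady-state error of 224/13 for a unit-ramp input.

The open loop has one pole at the origin → type 1 system.
K_v = lim_{s→0} s·G(s) = A·13 / (10·14·16) = (13/2240)·A.
e_ss = 1/K_v = 224/13 ⇒ K_v = 13/224 ⇒ A = (13/224)/(13/2240) = 10.

10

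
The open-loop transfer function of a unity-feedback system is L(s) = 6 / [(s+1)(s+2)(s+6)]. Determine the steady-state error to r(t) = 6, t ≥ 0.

L(s) has no factors of s in the denominator, so the system is type 0.
K_p = lim_{s→0} L(s) = 6 / (1·2·6) = 0.5.
e_ss = 6/(1 + K_p) = 6/1.5 = 4.

4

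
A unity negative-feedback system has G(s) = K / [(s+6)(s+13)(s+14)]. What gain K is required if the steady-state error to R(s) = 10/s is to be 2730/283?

40

The open loop has no poles at the origin → type 0 system.
K_p = lim_{s→0} G(s) = K / (6·13·14) = (1/1092)·K.
e_ss = 10/(1 + K_p) = 2730/283 ⇒ 1 + (1/1092)·K = 283/273 ⇒ K = 40.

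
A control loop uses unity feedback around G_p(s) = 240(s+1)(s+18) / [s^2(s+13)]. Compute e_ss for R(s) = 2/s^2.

0

Two free integrators in G_p(s): this is a type 2 system.
A type-2 system has K_v = ∞, so it tracks a ramp input with zero steady-state error.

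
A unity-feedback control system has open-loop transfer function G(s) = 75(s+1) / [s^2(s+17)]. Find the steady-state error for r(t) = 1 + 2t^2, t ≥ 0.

68/75

System type = 2 (two poles at s=0). By superposition:
  • 1: tracked with zero error.
  • 2t^2: e_ss = 4/K_a with K_a=75/17 → 68/75.
Total e_ss = 68/75.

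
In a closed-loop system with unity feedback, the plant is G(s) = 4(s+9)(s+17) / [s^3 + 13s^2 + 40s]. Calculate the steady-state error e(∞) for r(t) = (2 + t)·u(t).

10/153

Lowest-order denominator term is 40s, so the open loop has 1 pole at the origin → type 1 system. By superposition:
  • 2: tracked with zero error.
  • t: e_ss = 1/K_v with K_v=15.3 → 10/153.
Total e_ss = 10/153.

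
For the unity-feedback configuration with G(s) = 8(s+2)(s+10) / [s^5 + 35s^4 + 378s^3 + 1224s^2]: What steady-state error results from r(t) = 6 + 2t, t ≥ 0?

The denominator has no term below 1224s^2 — 2 poles at s=0, type 2. Taking each input component in turn:
  • 6: tracked with zero error.
  • 2t: tracked with zero error.
Total e_ss = 0.

0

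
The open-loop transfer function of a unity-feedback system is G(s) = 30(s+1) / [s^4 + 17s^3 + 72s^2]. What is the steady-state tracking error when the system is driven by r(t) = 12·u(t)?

The denominator has no term below 72s^2 — 2 poles at s=0, type 2.
K_p = ∞ for a type-2 system; e_ss to a step is zero.

0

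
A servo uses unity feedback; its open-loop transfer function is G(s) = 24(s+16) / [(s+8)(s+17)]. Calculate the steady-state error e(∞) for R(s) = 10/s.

34/13

No free integrators in G(s): this is a type 0 system.
K_p = lim_{s→0} G(s) = 24·16 / (8·17) = 48/17.
e_ss = 10/(1 + K_p) = 10/(65/17) = 34/13.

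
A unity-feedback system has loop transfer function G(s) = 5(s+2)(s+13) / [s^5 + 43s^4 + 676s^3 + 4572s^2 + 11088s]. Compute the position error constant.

infinity

K_p = lim_{s→0} G(s); with 1 pole at the origin the limit diverges, so K_p = ∞.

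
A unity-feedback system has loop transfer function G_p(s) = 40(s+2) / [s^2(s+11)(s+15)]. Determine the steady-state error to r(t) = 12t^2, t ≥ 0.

G_p(s) has two factors of s in the denominator, so the system is type 2.
K_a = lim_{s→0} s^2·G_p(s) = 40·2 / (11·15) = 16/33.
r(t) = 12t^2 gives R(s) = 24/s^3.
e_ss = 24/K_a = 24/(16/33) = 49.5.

49.5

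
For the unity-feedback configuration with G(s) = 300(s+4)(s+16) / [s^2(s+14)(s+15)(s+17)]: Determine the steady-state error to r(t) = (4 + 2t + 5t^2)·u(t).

119/64

System type = 2 (two poles at s=0). Taking each input component in turn:
  • 4: tracked with zero error.
  • 2t: tracked with zero error.
  • 5t^2: e_ss = 10/K_a with K_a=640/119 → 119/64.
Total e_ss = 119/64.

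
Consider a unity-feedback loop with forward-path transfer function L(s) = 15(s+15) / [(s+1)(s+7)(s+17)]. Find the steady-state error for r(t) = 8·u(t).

System type = 0 (no poles at s=0).
K_p = lim_{s→0} L(s) = 15·15 / (1·7·17) = 225/119.
e_ss = 8/(1 + K_p) = 8/(344/119) = 119/43.

119/43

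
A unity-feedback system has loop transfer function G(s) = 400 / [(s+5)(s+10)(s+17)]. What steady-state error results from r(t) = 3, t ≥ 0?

2.04

No free integrators in G(s): this is a type 0 system.
K_p = lim_{s→0} G(s) = 400 / (5·10·17) = 8/17.
e_ss = 3/(1 + K_p) = 3/(25/17) = 2.04.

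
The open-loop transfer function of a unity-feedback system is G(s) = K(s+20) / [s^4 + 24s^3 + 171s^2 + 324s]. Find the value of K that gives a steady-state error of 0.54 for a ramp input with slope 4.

The denominator has no term below 324s — 1 pole at s=0, type 1.
K_v = lim_{s→0} s·G(s) = K·20 / 324 = (5/81)·K.
e_ss = 4/K_v = 0.54 ⇒ K_v = 200/27 ⇒ K = (200/27)/(5/81) = 120.

120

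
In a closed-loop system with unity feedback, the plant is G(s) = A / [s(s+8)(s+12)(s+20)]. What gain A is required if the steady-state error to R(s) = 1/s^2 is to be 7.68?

System type = 1 (one pole at s=0).
K_v = lim_{s→0} s·G(s) = A / (8·12·20) = (1/1920)·A.
e_ss = 1/K_v = 7.68 ⇒ K_v = 25/192 ⇒ A = (25/192)/(1/1920) = 250.

250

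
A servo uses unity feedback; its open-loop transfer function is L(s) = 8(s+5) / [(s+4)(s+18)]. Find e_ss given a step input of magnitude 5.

L(s) has no factors of s in the denominator, so the system is type 0.
K_p = lim_{s→0} L(s) = 8·5 / (4·18) = 5/9.
e_ss = 5/(1 + K_p) = 5/(14/9) = 45/14.

45/14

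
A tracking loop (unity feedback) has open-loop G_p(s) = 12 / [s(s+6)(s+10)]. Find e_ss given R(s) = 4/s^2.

The open loop has one pole at the origin → type 1 system.
K_v = lim_{s→0} s·G_p(s) = 12 / (6·10) = 0.2.
e_ss = 4/K_v = 4/0.2 = 20.

20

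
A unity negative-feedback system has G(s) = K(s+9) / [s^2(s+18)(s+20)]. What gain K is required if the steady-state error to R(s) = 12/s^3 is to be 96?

Two free integrators in G(s): this is a type 2 system.
K_a = lim_{s→0} s^2·G(s) = K·9 / (18·20) = 0.025·K.
e_ss = 12/K_a = 96 ⇒ K_a = 0.125 ⇒ K = 0.125/0.025 = 5.

5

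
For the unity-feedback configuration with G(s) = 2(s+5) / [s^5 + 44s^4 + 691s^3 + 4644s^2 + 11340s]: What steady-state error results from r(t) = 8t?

Factoring s from the denominator leaves a polynomial with constant term 11340, so the system is type 1.
K_v = lim_{s→0} s·G(s) = 2·5 / 11340 = 1/1134.
e_ss = 8/K_v = 8/(1/1134) = 9072.

9072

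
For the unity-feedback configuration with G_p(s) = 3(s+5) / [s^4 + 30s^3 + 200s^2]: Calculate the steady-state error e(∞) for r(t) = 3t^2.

80

Factoring s^2 from the denominator leaves a polynomial with constant term 200, so the system is type 2.
K_a = lim_{s→0} s^2·G_p(s) = 3·5 / 200 = 0.075.
r(t) = 3t^2 gives R(s) = 6/s^3.
e_ss = 6/K_a = 6/0.075 = 80.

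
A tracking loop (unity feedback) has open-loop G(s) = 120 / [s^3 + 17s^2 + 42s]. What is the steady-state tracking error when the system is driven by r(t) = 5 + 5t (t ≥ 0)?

1.75

Factoring s from the denominator leaves a polynomial with constant term 42, so the system is type 1. Treating each term separately:
  • 5: tracked with zero error.
  • 5t: e_ss = 5/K_v with K_v=20/7 → 1.75.
Total e_ss = 1.75.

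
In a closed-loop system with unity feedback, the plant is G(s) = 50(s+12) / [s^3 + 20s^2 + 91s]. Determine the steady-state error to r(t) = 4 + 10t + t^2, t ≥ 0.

infinity

Factoring s from the denominator leaves a polynomial with constant term 91, so the system is type 1. By superposition:
  • 4: tracked with zero error.
  • 10t: e_ss = 10/K_v with K_v=600/91 → 91/60.
  • t^2: a type-1 system cannot track it, e_ss → ∞.
The unbounded component dominates.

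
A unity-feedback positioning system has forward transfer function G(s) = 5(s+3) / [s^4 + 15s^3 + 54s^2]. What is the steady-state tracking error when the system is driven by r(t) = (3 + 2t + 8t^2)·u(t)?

Factoring s^2 from the denominator leaves a polynomial with constant term 54, so the system is type 2. Treating each term separately:
  • 3: tracked with zero error.
  • 2t: tracked with zero error.
  • 8t^2: e_ss = 16/K_a with K_a=5/18 → 57.6.
Total e_ss = 57.6.

57.6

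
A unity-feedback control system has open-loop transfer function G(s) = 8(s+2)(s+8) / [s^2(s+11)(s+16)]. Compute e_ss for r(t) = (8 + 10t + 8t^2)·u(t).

22

G(s) has two factors of s in the denominator, so the system is type 2. Taking each input component in turn:
  • 8: tracked with zero error.
  • 10t: tracked with zero error.
  • 8t^2: e_ss = 16/K_a with K_a=8/11 → 22.
Total e_ss = 22.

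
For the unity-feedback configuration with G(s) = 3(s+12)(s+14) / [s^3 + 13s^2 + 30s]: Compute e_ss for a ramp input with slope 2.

5/42

Factoring s from the denominator leaves a polynomial with constant term 30, so the system is type 1.
K_v = lim_{s→0} s·G(s) = 3·12·14 / 30 = 16.8.
e_ss = 2/K_v = 2/16.8 = 5/42.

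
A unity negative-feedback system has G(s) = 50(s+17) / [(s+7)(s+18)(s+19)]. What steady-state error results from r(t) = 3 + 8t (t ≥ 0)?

No free integrators in G(s): this is a type 0 system. Taking each input component in turn:
  • 3: e_ss = 3/(1+K_p) with K_p=425/1197 → 3591/1622.
  • 8t: a type-0 system cannot track it, e_ss → ∞.
The unbounded component dominates.

infinity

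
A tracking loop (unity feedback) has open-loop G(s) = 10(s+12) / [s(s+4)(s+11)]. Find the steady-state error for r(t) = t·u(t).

11/30

One free integrator in G(s): this is a type 1 system.
K_v = lim_{s→0} s·G(s) = 10·12 / (4·11) = 30/11.
e_ss = 1/K_v = 1/(30/11) = 11/30.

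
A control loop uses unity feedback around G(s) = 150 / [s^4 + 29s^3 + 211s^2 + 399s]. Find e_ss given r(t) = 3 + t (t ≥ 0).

2.66

The denominator has no term below 399s — 1 pole at s=0, type 1. Taking each input component in turn:
  • 3: tracked with zero error.
  • t: e_ss = 1/K_v with K_v=50/133 → 2.66.
Total e_ss = 2.66.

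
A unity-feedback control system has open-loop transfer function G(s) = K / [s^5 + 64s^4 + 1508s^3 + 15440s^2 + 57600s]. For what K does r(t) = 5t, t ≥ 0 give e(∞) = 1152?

250

The denominator has no term below 57600s — 1 pole at s=0, type 1.
K_v = lim_{s→0} s·G(s) = K / 57600 = (1/57600)·K.
e_ss = 5/K_v = 1152 ⇒ K_v = 5/1152 ⇒ K = (5/1152)/(1/57600) = 250.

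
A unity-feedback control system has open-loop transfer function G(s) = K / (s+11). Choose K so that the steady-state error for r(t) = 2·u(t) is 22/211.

200

The open loop has no poles at the origin → type 0 system.
K_p = lim_{s→0} G(s) = K / (11) = (1/11)·K.
e_ss = 2/(1 + K_p) = 22/211 ⇒ 1 + (1/11)·K = 211/11 ⇒ K = 200.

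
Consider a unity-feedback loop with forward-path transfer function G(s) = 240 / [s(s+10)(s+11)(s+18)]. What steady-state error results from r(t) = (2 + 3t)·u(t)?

24.75

G(s) has one factor of s in the denominator, so the system is type 1. Treating each term separately:
  • 2: tracked with zero error.
  • 3t: e_ss = 3/K_v with K_v=4/33 → 24.75.
Total e_ss = 24.75.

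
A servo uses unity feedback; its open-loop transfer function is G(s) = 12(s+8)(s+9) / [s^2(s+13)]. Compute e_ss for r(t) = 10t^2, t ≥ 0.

Two free integrators in G(s): this is a type 2 system.
K_a = lim_{s→0} s^2·G(s) = 12·8·9 / (13) = 864/13.
r(t) = 10t^2 gives R(s) = 20/s^3.
e_ss = 20/K_a = 20/(864/13) = 65/216.

65/216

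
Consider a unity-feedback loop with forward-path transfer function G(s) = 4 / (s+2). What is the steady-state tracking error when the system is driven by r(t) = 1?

1/3

No free integrators in G(s): this is a type 0 system.
K_p = lim_{s→0} G(s) = 4 / (2) = 2.
e_ss = 1/(1 + K_p) = 1/3.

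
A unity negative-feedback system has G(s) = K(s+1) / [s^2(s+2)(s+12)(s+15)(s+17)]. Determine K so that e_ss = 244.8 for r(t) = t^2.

G(s) has two factors of s in the denominator, so the system is type 2.
K_a = lim_{s→0} s^2·G(s) = K·1 / (2·12·15·17) = (1/6120)·K.
e_ss = 2/K_a = 244.8 ⇒ K_a = 5/612 ⇒ K = (5/612)/(1/6120) = 50.

50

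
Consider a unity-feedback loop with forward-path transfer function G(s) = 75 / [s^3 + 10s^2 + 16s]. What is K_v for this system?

Lowest-order denominator term is 16s, so the open loop has 1 pole at the origin → type 1 system.
K_v = lim_{s→0} s·G(s) = 75 / 16 = 4.6875.

4.6875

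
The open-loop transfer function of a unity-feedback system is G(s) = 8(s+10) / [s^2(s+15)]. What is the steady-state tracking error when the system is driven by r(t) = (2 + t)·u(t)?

System type = 2 (two poles at s=0). By superposition:
  • 2: tracked with zero error.
  • t: tracked with zero error.
Total e_ss = 0.

0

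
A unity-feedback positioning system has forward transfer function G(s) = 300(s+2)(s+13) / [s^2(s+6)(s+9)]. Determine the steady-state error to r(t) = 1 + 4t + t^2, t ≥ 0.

9/650

Two free integrators in G(s): this is a type 2 system. Taking each input component in turn:
  • 1: tracked with zero error.
  • 4t: tracked with zero error.
  • t^2: e_ss = 2/K_a with K_a=1300/9 → 9/650.
Total e_ss = 9/650.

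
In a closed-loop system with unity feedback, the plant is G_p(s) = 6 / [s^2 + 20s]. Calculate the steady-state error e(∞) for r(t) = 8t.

80/3

The denominator has no term below 20s — 1 pole at s=0, type 1.
K_v = lim_{s→0} s·G_p(s) = 6 / 20 = 0.3.
e_ss = 8/K_v = 8/0.3 = 80/3.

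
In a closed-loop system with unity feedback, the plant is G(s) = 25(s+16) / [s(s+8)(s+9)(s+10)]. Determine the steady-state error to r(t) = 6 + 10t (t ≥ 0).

18

One free integrator in G(s): this is a type 1 system. Taking each input component in turn:
  • 6: tracked with zero error.
  • 10t: e_ss = 10/K_v with K_v=5/9 → 18.
Total e_ss = 18.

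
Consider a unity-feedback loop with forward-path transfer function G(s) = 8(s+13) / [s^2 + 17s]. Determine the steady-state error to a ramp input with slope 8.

17/13

Lowest-order denominator term is 17s, so the open loop has 1 pole at the origin → type 1 system.
K_v = lim_{s→0} s·G(s) = 8·13 / 17 = 104/17.
e_ss = 8/K_v = 8/(104/17) = 17/13.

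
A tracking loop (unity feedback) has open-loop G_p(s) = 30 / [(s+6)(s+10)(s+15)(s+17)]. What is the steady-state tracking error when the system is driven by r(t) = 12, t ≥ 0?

6120/511

G_p(s) has no factors of s in the denominator, so the system is type 0.
K_p = lim_{s→0} G_p(s) = 30 / (6·10·15·17) = 1/510.
e_ss = 12/(1 + K_p) = 12/(511/510) = 6120/511.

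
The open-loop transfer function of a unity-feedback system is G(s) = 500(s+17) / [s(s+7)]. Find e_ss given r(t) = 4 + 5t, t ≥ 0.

7/1700

One free integrator in G(s): this is a type 1 system. By superposition:
  • 4: tracked with zero error.
  • 5t: e_ss = 5/K_v with K_v=8500/7 → 7/1700.
Total e_ss = 7/1700.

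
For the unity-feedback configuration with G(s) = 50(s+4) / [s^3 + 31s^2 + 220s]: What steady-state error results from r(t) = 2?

Lowest-order denominator term is 220s, so the open loop has 1 pole at the origin → type 1 system.
K_p = ∞ for a type-1 system; e_ss to a step is zero.

0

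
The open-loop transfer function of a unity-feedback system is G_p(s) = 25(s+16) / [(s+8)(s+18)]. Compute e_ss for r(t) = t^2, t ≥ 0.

infinity

G_p(s) has no factors of s in the denominator, so the system is type 0.
For a type-0 system K_a = 0, so e_ss to a parabolic input is unbounded.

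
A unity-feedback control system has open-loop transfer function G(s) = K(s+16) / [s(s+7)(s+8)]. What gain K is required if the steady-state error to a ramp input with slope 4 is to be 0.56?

System type = 1 (one pole at s=0).
K_v = lim_{s→0} s·G(s) = K·16 / (7·8) = (2/7)·K.
e_ss = 4/K_v = 0.56 ⇒ K_v = 50/7 ⇒ K = (50/7)/(2/7) = 25.

25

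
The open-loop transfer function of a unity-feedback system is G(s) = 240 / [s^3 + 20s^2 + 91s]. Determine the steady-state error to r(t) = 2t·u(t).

Lowest-order denominator term is 91s, so the open loop has 1 pole at the origin → type 1 system.
K_v = lim_{s→0} s·G(s) = 240 / 91 = 240/91.
e_ss = 2/K_v = 2/(240/91) = 91/120.

91/120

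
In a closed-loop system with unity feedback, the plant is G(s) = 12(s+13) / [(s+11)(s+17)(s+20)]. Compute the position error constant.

System type = 0 (no poles at s=0).
K_p = lim_{s→0} G(s) = 12·13 / (11·17·20) = 39/935.

39/935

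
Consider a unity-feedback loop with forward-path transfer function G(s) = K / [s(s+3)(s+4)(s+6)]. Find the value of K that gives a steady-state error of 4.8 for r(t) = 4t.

60

The open loop has one pole at the origin → type 1 system.
K_v = lim_{s→0} s·G(s) = K / (3·4·6) = (1/72)·K.
e_ss = 4/K_v = 4.8 ⇒ K_v = 5/6 ⇒ K = (5/6)/(1/72) = 60.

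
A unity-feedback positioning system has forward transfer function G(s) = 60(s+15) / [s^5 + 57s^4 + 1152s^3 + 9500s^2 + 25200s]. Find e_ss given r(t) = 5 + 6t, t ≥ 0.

Lowest-order denominator term is 25200s, so the open loop has 1 pole at the origin → type 1 system. By superposition:
  • 5: tracked with zero error.
  • 6t: e_ss = 6/K_v with K_v=1/28 → 168.
Total e_ss = 168.

168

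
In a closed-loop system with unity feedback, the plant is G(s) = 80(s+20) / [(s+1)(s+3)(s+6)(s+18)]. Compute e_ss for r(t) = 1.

System type = 0 (no poles at s=0).
K_p = lim_{s→0} G(s) = 80·20 / (1·3·6·18) = 400/81.
e_ss = 1/(1 + K_p) = 1/(481/81) = 81/481.

81/481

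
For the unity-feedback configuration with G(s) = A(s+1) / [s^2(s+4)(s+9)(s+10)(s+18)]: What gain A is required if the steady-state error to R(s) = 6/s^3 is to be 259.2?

Two free integrators in G(s): this is a type 2 system.
K_a = lim_{s→0} s^2·G(s) = A·1 / (4·9·10·18) = (1/6480)·A.
e_ss = 6/K_a = 259.2 ⇒ K_a = 5/216 ⇒ A = (5/216)/(1/6480) = 150.

150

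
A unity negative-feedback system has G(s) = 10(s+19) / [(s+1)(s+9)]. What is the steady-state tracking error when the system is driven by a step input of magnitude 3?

System type = 0 (no poles at s=0).
K_p = lim_{s→0} G(s) = 10·19 / (1·9) = 190/9.
e_ss = 3/(1 + K_p) = 3/(199/9) = 27/199.

27/199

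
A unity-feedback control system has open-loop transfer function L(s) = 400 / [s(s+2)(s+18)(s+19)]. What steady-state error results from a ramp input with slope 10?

One free integrator in L(s): this is a type 1 system.
K_v = lim_{s→0} s·L(s) = 400 / (2·18·19) = 100/171.
e_ss = 10/K_v = 10/(100/171) = 17.1.

17.1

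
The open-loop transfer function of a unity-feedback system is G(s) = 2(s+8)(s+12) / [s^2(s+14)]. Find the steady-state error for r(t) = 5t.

Two free integrators in G(s): this is a type 2 system.
A type-2 system has K_v = ∞, so it tracks a ramp input with zero steady-state error.

0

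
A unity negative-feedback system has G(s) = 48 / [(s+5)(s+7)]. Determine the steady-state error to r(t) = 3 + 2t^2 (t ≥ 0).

System type = 0 (no poles at s=0). By superposition:
  • 3: e_ss = 3/(1+K_p) with K_p=48/35 → 105/83.
  • 2t^2: a type-0 system cannot track it, e_ss → ∞.
The unbounded component dominates.

infinity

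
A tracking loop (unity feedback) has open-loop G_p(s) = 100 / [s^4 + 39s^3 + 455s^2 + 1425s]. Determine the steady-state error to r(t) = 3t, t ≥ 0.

Lowest-order denominator term is 1425s, so the open loop has 1 pole at the origin → type 1 system.
K_v = lim_{s→0} s·G_p(s) = 100 / 1425 = 4/57.
e_ss = 3/K_v = 3/(4/57) = 42.75.

42.75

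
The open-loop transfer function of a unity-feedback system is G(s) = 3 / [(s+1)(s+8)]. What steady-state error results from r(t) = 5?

System type = 0 (no poles at s=0).
K_p = lim_{s→0} G(s) = 3 / (1·8) = 0.375.
e_ss = 5/(1 + K_p) = 5/1.375 = 40/11.

40/11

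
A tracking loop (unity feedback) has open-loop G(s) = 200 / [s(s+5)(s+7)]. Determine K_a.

0

One free integrator in G(s): this is a type 1 system.
K_a = lim_{s→0} s^2·G(s) = 0 (the extra factor of s kills the finite limit).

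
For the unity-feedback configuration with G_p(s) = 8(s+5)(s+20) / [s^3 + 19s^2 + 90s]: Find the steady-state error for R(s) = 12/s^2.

Lowest-order denominator term is 90s, so the open loop has 1 pole at the origin → type 1 system.
K_v = lim_{s→0} s·G_p(s) = 8·5·20 / 90 = 80/9.
e_ss = 12/K_v = 12/(80/9) = 1.35.

1.35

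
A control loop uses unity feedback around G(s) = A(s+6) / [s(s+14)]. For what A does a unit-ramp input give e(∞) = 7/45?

System type = 1 (one pole at s=0).
K_v = lim_{s→0} s·G(s) = A·6 / (14) = (3/7)·A.
e_ss = 1/K_v = 7/45 ⇒ K_v = 45/7 ⇒ A = (45/7)/(3/7) = 15.

15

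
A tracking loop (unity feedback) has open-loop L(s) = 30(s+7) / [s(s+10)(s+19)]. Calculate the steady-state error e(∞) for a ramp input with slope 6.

The open loop has one pole at the origin → type 1 system.
K_v = lim_{s→0} s·L(s) = 30·7 / (10·19) = 21/19.
e_ss = 6/K_v = 6/(21/19) = 38/7.

38/7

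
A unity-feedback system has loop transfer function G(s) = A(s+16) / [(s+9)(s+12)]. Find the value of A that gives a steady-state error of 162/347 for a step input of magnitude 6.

80

The open loop has no poles at the origin → type 0 system.
K_p = lim_{s→0} G(s) = A·16 / (9·12) = (4/27)·A.
e_ss = 6/(1 + K_p) = 162/347 ⇒ 1 + (4/27)·A = 347/27 ⇒ A = 80.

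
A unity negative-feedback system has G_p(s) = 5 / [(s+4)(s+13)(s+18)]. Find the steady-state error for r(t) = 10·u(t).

9360/941

The open loop has no poles at the origin → type 0 system.
K_p = lim_{s→0} G_p(s) = 5 / (4·13·18) = 5/936.
e_ss = 10/(1 + K_p) = 10/(941/936) = 9360/941.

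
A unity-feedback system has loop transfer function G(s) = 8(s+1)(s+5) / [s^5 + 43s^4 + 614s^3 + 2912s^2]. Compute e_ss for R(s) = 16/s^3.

1164.8

Lowest-order denominator term is 2912s^2, so the open loop has 2 poles at the origin → type 2 system.
K_a = lim_{s→0} s^2·G(s) = 8·1·5 / 2912 = 5/364.
r(t) = 8t^2 gives R(s) = 16/s^3.
e_ss = 16/K_a = 16/(5/364) = 1164.8.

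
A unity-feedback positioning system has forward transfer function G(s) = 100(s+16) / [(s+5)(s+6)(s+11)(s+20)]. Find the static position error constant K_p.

The open loop has no poles at the origin → type 0 system.
K_p = lim_{s→0} G(s) = 100·16 / (5·6·11·20) = 8/33.

8/33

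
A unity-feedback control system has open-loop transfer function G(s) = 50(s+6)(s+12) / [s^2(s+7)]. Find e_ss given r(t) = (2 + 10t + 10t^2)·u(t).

G(s) has two factors of s in the denominator, so the system is type 2. Treating each term separately:
  • 2: tracked with zero error.
  • 10t: tracked with zero error.
  • 10t^2: e_ss = 20/K_a with K_a=3600/7 → 7/180.
Total e_ss = 7/180.

7/180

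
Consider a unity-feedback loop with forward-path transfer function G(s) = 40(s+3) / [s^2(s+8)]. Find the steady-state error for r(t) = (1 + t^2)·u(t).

G(s) has two factors of s in the denominator, so the system is type 2. Taking each input component in turn:
  • 1: tracked with zero error.
  • t^2: e_ss = 2/K_a with K_a=15 → 2/15.
Total e_ss = 2/15.

2/15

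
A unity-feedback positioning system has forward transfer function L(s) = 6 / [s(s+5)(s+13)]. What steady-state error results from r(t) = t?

L(s) has one factor of s in the denominator, so the system is type 1.
K_v = lim_{s→0} s·L(s) = 6 / (5·13) = 6/65.
e_ss = 1/K_v = 1/(6/65) = 65/6.

65/6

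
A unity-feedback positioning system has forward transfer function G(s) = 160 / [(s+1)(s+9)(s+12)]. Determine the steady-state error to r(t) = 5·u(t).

135/67

No free integrators in G(s): this is a type 0 system.
K_p = lim_{s→0} G(s) = 160 / (1·9·12) = 40/27.
e_ss = 5/(1 + K_p) = 5/(67/27) = 135/67.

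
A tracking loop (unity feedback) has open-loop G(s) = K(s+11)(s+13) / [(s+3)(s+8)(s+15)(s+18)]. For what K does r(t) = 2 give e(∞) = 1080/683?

12

System type = 0 (no poles at s=0).
K_p = lim_{s→0} G(s) = K·11·13 / (3·8·15·18) = (143/6480)·K.
e_ss = 2/(1 + K_p) = 1080/683 ⇒ 1 + (143/6480)·K = 683/540 ⇒ K = 12.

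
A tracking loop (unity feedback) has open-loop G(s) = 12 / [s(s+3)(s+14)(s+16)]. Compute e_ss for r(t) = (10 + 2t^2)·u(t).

The open loop has one pole at the origin → type 1 system. Treating each term separately:
  • 10: tracked with zero error.
  • 2t^2: a type-1 system cannot track it, e_ss → ∞.
The unbounded component dominates.

infinity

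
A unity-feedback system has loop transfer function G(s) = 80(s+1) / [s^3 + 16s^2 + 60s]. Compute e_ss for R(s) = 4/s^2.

3

The denominator has no term below 60s — 1 pole at s=0, type 1.
K_v = lim_{s→0} s·G(s) = 80·1 / 60 = 4/3.
e_ss = 4/K_v = 4/(4/3) = 3.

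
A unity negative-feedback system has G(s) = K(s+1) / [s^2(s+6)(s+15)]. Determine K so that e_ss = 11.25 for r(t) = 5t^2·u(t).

80

System type = 2 (two poles at s=0).
K_a = lim_{s→0} s^2·G(s) = K·1 / (6·15) = (1/90)·K.
e_ss = 10/K_a = 11.25 ⇒ K_a = 8/9 ⇒ K = (8/9)/(1/90) = 80.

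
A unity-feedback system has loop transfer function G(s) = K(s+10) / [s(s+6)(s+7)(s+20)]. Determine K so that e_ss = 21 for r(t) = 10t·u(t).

One free integrator in G(s): this is a type 1 system.
K_v = lim_{s→0} s·G(s) = K·10 / (6·7·20) = (1/84)·K.
e_ss = 10/K_v = 21 ⇒ K_v = 10/21 ⇒ K = (10/21)/(1/84) = 40.

40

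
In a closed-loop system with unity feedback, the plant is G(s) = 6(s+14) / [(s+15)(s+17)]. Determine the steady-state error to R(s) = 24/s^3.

infinity

The open loop has no poles at the origin → type 0 system.
K_a = lim_{s→0} s^2·G(s) = 0; the steady-state error to this parabolic input grows without bound.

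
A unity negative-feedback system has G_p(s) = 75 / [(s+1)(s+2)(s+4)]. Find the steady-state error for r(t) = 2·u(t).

16/83

The open loop has no poles at the origin → type 0 system.
K_p = lim_{s→0} G_p(s) = 75 / (1·2·4) = 9.375.
e_ss = 2/(1 + K_p) = 2/10.375 = 16/83.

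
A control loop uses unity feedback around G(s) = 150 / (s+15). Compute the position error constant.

10

System type = 0 (no poles at s=0).
K_p = lim_{s→0} G(s) = 150 / (15) = 10.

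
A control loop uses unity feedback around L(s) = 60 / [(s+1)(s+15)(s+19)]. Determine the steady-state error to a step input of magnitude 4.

76/23

No free integrators in L(s): this is a type 0 system.
K_p = lim_{s→0} L(s) = 60 / (1·15·19) = 4/19.
e_ss = 4/(1 + K_p) = 4/(23/19) = 76/23.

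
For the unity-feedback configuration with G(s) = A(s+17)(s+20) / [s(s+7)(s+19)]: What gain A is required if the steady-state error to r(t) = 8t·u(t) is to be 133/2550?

System type = 1 (one pole at s=0).
K_v = lim_{s→0} s·G(s) = A·17·20 / (7·19) = (340/133)·A.
e_ss = 8/K_v = 133/2550 ⇒ K_v = 20400/133 ⇒ A = (20400/133)/(340/133) = 60.

60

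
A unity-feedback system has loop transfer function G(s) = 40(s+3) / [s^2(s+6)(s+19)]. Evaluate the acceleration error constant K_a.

G(s) has two factors of s in the denominator, so the system is type 2.
K_a = lim_{s→0} s^2·G(s) = 40·3 / (6·19) = 20/19.

20/19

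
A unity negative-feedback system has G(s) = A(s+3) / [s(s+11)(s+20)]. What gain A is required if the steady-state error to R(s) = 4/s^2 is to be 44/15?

100

System type = 1 (one pole at s=0).
K_v = lim_{s→0} s·G(s) = A·3 / (11·20) = (3/220)·A.
e_ss = 4/K_v = 44/15 ⇒ K_v = 15/11 ⇒ A = (15/11)/(3/220) = 100.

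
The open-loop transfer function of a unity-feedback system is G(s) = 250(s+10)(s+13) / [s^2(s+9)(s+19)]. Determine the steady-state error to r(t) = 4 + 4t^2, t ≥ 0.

342/8125

G(s) has two factors of s in the denominator, so the system is type 2. Taking each input component in turn:
  • 4: tracked with zero error.
  • 4t^2: e_ss = 8/K_a with K_a=32500/171 → 342/8125.
Total e_ss = 342/8125.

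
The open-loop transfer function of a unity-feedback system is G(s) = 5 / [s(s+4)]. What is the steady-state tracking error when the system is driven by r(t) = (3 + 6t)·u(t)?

4.8

The open loop has one pole at the origin → type 1 system. Treating each term separately:
  • 3: tracked with zero error.
  • 6t: e_ss = 6/K_v with K_v=1.25 → 4.8.
Total e_ss = 4.8.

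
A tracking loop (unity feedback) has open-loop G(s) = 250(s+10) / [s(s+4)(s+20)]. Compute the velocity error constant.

System type = 1 (one pole at s=0).
K_v = lim_{s→0} s·G(s) = 250·10 / (4·20) = 31.25.

31.25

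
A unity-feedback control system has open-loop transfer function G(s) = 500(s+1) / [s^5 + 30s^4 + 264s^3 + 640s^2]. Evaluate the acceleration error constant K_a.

Lowest-order denominator term is 640s^2, so the open loop has 2 poles at the origin → type 2 system.
K_a = lim_{s→0} s^2·G(s) = 500·1 / 640 = 25/32.

25/32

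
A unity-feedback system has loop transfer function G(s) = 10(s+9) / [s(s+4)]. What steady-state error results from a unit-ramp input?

G(s) has one factor of s in the denominator, so the system is type 1.
K_v = lim_{s→0} s·G(s) = 10·9 / (4) = 22.5.
e_ss = 1/K_v = 1/22.5 = 2/45.

2/45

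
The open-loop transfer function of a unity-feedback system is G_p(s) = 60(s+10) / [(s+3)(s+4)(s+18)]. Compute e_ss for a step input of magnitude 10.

45/17

System type = 0 (no poles at s=0).
K_p = lim_{s→0} G_p(s) = 60·10 / (3·4·18) = 25/9.
e_ss = 10/(1 + K_p) = 10/(34/9) = 45/17.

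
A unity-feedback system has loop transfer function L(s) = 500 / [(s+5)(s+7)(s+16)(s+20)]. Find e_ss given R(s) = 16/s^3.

L(s) has no factors of s in the denominator, so the system is type 0.
For a type-0 system K_a = 0, so e_ss to a parabolic input is unbounded.

infinity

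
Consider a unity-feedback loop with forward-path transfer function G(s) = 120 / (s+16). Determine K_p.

No free integrators in G(s): this is a type 0 system.
K_p = lim_{s→0} G(s) = 120 / (16) = 7.5.

7.5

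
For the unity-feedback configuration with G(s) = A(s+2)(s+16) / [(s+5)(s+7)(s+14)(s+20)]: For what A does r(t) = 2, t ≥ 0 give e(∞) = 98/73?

G(s) has no factors of s in the denominator, so the system is type 0.
K_p = lim_{s→0} G(s) = A·2·16 / (5·7·14·20) = (4/1225)·A.
e_ss = 2/(1 + K_p) = 98/73 ⇒ 1 + (4/1225)·A = 73/49 ⇒ A = 150.

150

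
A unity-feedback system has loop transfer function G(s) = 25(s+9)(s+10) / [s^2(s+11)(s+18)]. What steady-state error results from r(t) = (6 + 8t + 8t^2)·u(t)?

1.408

System type = 2 (two poles at s=0). By superposition:
  • 6: tracked with zero error.
  • 8t: tracked with zero error.
  • 8t^2: e_ss = 16/K_a with K_a=125/11 → 1.408.
Total e_ss = 1.408.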